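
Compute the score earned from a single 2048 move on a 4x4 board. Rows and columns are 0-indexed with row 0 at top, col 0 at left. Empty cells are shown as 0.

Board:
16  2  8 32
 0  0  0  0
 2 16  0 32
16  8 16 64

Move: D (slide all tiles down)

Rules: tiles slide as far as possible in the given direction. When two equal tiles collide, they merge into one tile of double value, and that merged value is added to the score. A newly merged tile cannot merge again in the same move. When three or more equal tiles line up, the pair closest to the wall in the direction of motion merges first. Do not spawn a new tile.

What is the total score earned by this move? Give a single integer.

Slide down:
col 0: [16, 0, 2, 16] -> [0, 16, 2, 16]  score +0 (running 0)
col 1: [2, 0, 16, 8] -> [0, 2, 16, 8]  score +0 (running 0)
col 2: [8, 0, 0, 16] -> [0, 0, 8, 16]  score +0 (running 0)
col 3: [32, 0, 32, 64] -> [0, 0, 64, 64]  score +64 (running 64)
Board after move:
 0  0  0  0
16  2  0  0
 2 16  8 64
16  8 16 64

Answer: 64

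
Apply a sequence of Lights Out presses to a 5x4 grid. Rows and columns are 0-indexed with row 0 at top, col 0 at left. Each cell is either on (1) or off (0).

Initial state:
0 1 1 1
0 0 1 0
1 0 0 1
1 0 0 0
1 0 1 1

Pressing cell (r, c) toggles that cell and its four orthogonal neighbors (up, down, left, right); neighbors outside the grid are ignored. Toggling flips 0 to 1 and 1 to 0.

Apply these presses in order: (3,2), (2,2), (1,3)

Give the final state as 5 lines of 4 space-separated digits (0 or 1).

After press 1 at (3,2):
0 1 1 1
0 0 1 0
1 0 1 1
1 1 1 1
1 0 0 1

After press 2 at (2,2):
0 1 1 1
0 0 0 0
1 1 0 0
1 1 0 1
1 0 0 1

After press 3 at (1,3):
0 1 1 0
0 0 1 1
1 1 0 1
1 1 0 1
1 0 0 1

Answer: 0 1 1 0
0 0 1 1
1 1 0 1
1 1 0 1
1 0 0 1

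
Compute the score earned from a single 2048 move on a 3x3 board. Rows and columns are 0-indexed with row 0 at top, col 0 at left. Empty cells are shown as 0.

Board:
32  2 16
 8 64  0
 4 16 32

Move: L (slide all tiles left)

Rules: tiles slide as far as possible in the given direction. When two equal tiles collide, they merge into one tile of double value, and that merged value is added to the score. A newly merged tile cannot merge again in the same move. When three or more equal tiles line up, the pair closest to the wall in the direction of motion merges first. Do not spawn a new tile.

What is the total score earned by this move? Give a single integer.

Slide left:
row 0: [32, 2, 16] -> [32, 2, 16]  score +0 (running 0)
row 1: [8, 64, 0] -> [8, 64, 0]  score +0 (running 0)
row 2: [4, 16, 32] -> [4, 16, 32]  score +0 (running 0)
Board after move:
32  2 16
 8 64  0
 4 16 32

Answer: 0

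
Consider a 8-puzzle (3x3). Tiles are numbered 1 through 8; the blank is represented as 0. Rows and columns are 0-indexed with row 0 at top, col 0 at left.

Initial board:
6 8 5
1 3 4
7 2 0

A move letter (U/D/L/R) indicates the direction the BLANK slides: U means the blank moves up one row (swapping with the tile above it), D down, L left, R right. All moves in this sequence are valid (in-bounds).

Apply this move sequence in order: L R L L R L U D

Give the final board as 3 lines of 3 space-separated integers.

Answer: 6 8 5
1 3 4
0 7 2

Derivation:
After move 1 (L):
6 8 5
1 3 4
7 0 2

After move 2 (R):
6 8 5
1 3 4
7 2 0

After move 3 (L):
6 8 5
1 3 4
7 0 2

After move 4 (L):
6 8 5
1 3 4
0 7 2

After move 5 (R):
6 8 5
1 3 4
7 0 2

After move 6 (L):
6 8 5
1 3 4
0 7 2

After move 7 (U):
6 8 5
0 3 4
1 7 2

After move 8 (D):
6 8 5
1 3 4
0 7 2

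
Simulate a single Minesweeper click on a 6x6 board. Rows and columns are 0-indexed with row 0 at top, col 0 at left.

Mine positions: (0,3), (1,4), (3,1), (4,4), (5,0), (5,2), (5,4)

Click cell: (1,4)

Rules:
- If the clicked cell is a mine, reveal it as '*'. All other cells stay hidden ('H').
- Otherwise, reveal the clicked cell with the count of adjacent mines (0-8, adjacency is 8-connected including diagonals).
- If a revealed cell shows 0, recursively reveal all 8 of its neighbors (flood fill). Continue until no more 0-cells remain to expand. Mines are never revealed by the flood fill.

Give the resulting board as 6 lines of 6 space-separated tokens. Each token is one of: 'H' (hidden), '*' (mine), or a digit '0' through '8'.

H H H H H H
H H H H * H
H H H H H H
H H H H H H
H H H H H H
H H H H H H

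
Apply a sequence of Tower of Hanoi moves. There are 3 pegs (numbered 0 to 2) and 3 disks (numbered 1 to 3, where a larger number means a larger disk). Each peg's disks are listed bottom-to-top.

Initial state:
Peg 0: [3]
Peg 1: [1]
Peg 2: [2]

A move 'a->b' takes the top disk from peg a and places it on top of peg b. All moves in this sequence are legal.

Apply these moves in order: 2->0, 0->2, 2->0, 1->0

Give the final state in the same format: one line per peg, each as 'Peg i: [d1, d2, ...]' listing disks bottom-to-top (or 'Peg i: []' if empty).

Answer: Peg 0: [3, 2, 1]
Peg 1: []
Peg 2: []

Derivation:
After move 1 (2->0):
Peg 0: [3, 2]
Peg 1: [1]
Peg 2: []

After move 2 (0->2):
Peg 0: [3]
Peg 1: [1]
Peg 2: [2]

After move 3 (2->0):
Peg 0: [3, 2]
Peg 1: [1]
Peg 2: []

After move 4 (1->0):
Peg 0: [3, 2, 1]
Peg 1: []
Peg 2: []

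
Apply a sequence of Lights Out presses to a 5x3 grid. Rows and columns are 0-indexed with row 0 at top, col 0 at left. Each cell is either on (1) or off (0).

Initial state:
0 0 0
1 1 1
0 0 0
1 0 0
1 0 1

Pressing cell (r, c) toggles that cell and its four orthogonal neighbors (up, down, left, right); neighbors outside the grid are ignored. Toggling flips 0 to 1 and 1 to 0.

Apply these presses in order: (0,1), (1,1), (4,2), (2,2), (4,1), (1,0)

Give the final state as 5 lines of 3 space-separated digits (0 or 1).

After press 1 at (0,1):
1 1 1
1 0 1
0 0 0
1 0 0
1 0 1

After press 2 at (1,1):
1 0 1
0 1 0
0 1 0
1 0 0
1 0 1

After press 3 at (4,2):
1 0 1
0 1 0
0 1 0
1 0 1
1 1 0

After press 4 at (2,2):
1 0 1
0 1 1
0 0 1
1 0 0
1 1 0

After press 5 at (4,1):
1 0 1
0 1 1
0 0 1
1 1 0
0 0 1

After press 6 at (1,0):
0 0 1
1 0 1
1 0 1
1 1 0
0 0 1

Answer: 0 0 1
1 0 1
1 0 1
1 1 0
0 0 1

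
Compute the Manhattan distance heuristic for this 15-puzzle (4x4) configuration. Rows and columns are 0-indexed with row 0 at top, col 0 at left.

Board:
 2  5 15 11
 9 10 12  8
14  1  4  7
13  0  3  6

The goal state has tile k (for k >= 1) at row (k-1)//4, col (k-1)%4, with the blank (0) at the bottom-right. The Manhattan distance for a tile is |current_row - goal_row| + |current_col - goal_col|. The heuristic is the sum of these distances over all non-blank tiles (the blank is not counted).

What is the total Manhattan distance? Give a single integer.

Answer: 30

Derivation:
Tile 2: at (0,0), goal (0,1), distance |0-0|+|0-1| = 1
Tile 5: at (0,1), goal (1,0), distance |0-1|+|1-0| = 2
Tile 15: at (0,2), goal (3,2), distance |0-3|+|2-2| = 3
Tile 11: at (0,3), goal (2,2), distance |0-2|+|3-2| = 3
Tile 9: at (1,0), goal (2,0), distance |1-2|+|0-0| = 1
Tile 10: at (1,1), goal (2,1), distance |1-2|+|1-1| = 1
Tile 12: at (1,2), goal (2,3), distance |1-2|+|2-3| = 2
Tile 8: at (1,3), goal (1,3), distance |1-1|+|3-3| = 0
Tile 14: at (2,0), goal (3,1), distance |2-3|+|0-1| = 2
Tile 1: at (2,1), goal (0,0), distance |2-0|+|1-0| = 3
Tile 4: at (2,2), goal (0,3), distance |2-0|+|2-3| = 3
Tile 7: at (2,3), goal (1,2), distance |2-1|+|3-2| = 2
Tile 13: at (3,0), goal (3,0), distance |3-3|+|0-0| = 0
Tile 3: at (3,2), goal (0,2), distance |3-0|+|2-2| = 3
Tile 6: at (3,3), goal (1,1), distance |3-1|+|3-1| = 4
Sum: 1 + 2 + 3 + 3 + 1 + 1 + 2 + 0 + 2 + 3 + 3 + 2 + 0 + 3 + 4 = 30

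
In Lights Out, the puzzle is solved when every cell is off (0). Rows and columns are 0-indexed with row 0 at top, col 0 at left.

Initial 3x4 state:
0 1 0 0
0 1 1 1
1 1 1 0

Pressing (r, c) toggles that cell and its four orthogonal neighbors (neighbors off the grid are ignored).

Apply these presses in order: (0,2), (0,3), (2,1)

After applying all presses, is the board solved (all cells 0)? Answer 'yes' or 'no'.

Answer: yes

Derivation:
After press 1 at (0,2):
0 0 1 1
0 1 0 1
1 1 1 0

After press 2 at (0,3):
0 0 0 0
0 1 0 0
1 1 1 0

After press 3 at (2,1):
0 0 0 0
0 0 0 0
0 0 0 0

Lights still on: 0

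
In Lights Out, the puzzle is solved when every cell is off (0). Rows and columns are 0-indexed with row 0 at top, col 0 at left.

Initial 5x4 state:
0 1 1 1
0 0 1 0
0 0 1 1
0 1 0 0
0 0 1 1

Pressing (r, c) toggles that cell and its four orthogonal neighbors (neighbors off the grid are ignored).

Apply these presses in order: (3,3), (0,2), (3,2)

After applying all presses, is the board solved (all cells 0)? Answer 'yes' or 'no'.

After press 1 at (3,3):
0 1 1 1
0 0 1 0
0 0 1 0
0 1 1 1
0 0 1 0

After press 2 at (0,2):
0 0 0 0
0 0 0 0
0 0 1 0
0 1 1 1
0 0 1 0

After press 3 at (3,2):
0 0 0 0
0 0 0 0
0 0 0 0
0 0 0 0
0 0 0 0

Lights still on: 0

Answer: yes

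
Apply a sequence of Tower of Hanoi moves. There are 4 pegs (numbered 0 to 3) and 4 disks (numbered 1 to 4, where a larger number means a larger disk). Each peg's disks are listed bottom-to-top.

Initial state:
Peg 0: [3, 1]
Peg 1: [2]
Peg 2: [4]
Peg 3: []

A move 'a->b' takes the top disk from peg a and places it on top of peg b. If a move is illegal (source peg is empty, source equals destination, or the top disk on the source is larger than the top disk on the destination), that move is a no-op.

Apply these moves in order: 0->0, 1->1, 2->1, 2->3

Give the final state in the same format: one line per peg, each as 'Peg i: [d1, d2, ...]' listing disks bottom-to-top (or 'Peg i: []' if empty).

After move 1 (0->0):
Peg 0: [3, 1]
Peg 1: [2]
Peg 2: [4]
Peg 3: []

After move 2 (1->1):
Peg 0: [3, 1]
Peg 1: [2]
Peg 2: [4]
Peg 3: []

After move 3 (2->1):
Peg 0: [3, 1]
Peg 1: [2]
Peg 2: [4]
Peg 3: []

After move 4 (2->3):
Peg 0: [3, 1]
Peg 1: [2]
Peg 2: []
Peg 3: [4]

Answer: Peg 0: [3, 1]
Peg 1: [2]
Peg 2: []
Peg 3: [4]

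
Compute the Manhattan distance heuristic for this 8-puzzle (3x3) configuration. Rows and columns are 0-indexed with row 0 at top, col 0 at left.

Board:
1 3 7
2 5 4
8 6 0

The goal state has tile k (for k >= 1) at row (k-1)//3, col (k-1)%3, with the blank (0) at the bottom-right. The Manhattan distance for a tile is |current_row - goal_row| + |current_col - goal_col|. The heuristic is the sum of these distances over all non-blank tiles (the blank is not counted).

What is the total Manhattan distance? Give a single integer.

Tile 1: at (0,0), goal (0,0), distance |0-0|+|0-0| = 0
Tile 3: at (0,1), goal (0,2), distance |0-0|+|1-2| = 1
Tile 7: at (0,2), goal (2,0), distance |0-2|+|2-0| = 4
Tile 2: at (1,0), goal (0,1), distance |1-0|+|0-1| = 2
Tile 5: at (1,1), goal (1,1), distance |1-1|+|1-1| = 0
Tile 4: at (1,2), goal (1,0), distance |1-1|+|2-0| = 2
Tile 8: at (2,0), goal (2,1), distance |2-2|+|0-1| = 1
Tile 6: at (2,1), goal (1,2), distance |2-1|+|1-2| = 2
Sum: 0 + 1 + 4 + 2 + 0 + 2 + 1 + 2 = 12

Answer: 12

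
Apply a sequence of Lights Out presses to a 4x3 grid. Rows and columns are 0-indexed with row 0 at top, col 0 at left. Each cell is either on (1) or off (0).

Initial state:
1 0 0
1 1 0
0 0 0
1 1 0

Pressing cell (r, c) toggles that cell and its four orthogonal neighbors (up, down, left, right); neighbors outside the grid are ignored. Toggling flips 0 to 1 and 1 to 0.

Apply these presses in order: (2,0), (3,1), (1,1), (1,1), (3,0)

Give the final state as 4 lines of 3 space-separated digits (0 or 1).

Answer: 1 0 0
0 1 0
0 0 0
0 1 1

Derivation:
After press 1 at (2,0):
1 0 0
0 1 0
1 1 0
0 1 0

After press 2 at (3,1):
1 0 0
0 1 0
1 0 0
1 0 1

After press 3 at (1,1):
1 1 0
1 0 1
1 1 0
1 0 1

After press 4 at (1,1):
1 0 0
0 1 0
1 0 0
1 0 1

After press 5 at (3,0):
1 0 0
0 1 0
0 0 0
0 1 1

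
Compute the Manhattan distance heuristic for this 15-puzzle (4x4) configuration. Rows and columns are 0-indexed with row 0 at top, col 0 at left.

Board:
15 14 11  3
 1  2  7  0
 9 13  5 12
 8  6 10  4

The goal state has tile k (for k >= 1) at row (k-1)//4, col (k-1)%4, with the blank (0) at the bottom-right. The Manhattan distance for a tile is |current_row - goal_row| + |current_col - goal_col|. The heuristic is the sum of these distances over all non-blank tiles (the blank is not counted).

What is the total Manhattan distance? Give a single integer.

Tile 15: (0,0)->(3,2) = 5
Tile 14: (0,1)->(3,1) = 3
Tile 11: (0,2)->(2,2) = 2
Tile 3: (0,3)->(0,2) = 1
Tile 1: (1,0)->(0,0) = 1
Tile 2: (1,1)->(0,1) = 1
Tile 7: (1,2)->(1,2) = 0
Tile 9: (2,0)->(2,0) = 0
Tile 13: (2,1)->(3,0) = 2
Tile 5: (2,2)->(1,0) = 3
Tile 12: (2,3)->(2,3) = 0
Tile 8: (3,0)->(1,3) = 5
Tile 6: (3,1)->(1,1) = 2
Tile 10: (3,2)->(2,1) = 2
Tile 4: (3,3)->(0,3) = 3
Sum: 5 + 3 + 2 + 1 + 1 + 1 + 0 + 0 + 2 + 3 + 0 + 5 + 2 + 2 + 3 = 30

Answer: 30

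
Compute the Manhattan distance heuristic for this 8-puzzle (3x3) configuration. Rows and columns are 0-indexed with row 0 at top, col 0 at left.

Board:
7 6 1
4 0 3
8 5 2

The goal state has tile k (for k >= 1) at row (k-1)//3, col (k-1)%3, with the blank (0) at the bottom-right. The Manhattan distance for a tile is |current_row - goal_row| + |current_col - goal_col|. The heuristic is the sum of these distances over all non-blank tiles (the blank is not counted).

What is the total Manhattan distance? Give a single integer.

Answer: 12

Derivation:
Tile 7: (0,0)->(2,0) = 2
Tile 6: (0,1)->(1,2) = 2
Tile 1: (0,2)->(0,0) = 2
Tile 4: (1,0)->(1,0) = 0
Tile 3: (1,2)->(0,2) = 1
Tile 8: (2,0)->(2,1) = 1
Tile 5: (2,1)->(1,1) = 1
Tile 2: (2,2)->(0,1) = 3
Sum: 2 + 2 + 2 + 0 + 1 + 1 + 1 + 3 = 12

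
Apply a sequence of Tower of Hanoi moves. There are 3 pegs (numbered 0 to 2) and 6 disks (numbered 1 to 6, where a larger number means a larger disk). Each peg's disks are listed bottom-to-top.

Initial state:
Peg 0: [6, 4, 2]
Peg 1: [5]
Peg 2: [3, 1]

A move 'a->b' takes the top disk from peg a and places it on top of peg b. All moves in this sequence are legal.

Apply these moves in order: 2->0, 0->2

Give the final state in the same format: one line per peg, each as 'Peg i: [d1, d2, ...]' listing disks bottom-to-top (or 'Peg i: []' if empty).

After move 1 (2->0):
Peg 0: [6, 4, 2, 1]
Peg 1: [5]
Peg 2: [3]

After move 2 (0->2):
Peg 0: [6, 4, 2]
Peg 1: [5]
Peg 2: [3, 1]

Answer: Peg 0: [6, 4, 2]
Peg 1: [5]
Peg 2: [3, 1]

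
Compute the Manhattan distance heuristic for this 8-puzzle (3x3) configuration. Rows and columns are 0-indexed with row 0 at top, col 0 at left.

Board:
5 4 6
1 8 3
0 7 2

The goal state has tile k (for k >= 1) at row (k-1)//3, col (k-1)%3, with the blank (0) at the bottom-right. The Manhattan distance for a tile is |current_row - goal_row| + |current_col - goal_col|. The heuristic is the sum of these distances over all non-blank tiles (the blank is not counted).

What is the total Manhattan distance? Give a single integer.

Tile 5: at (0,0), goal (1,1), distance |0-1|+|0-1| = 2
Tile 4: at (0,1), goal (1,0), distance |0-1|+|1-0| = 2
Tile 6: at (0,2), goal (1,2), distance |0-1|+|2-2| = 1
Tile 1: at (1,0), goal (0,0), distance |1-0|+|0-0| = 1
Tile 8: at (1,1), goal (2,1), distance |1-2|+|1-1| = 1
Tile 3: at (1,2), goal (0,2), distance |1-0|+|2-2| = 1
Tile 7: at (2,1), goal (2,0), distance |2-2|+|1-0| = 1
Tile 2: at (2,2), goal (0,1), distance |2-0|+|2-1| = 3
Sum: 2 + 2 + 1 + 1 + 1 + 1 + 1 + 3 = 12

Answer: 12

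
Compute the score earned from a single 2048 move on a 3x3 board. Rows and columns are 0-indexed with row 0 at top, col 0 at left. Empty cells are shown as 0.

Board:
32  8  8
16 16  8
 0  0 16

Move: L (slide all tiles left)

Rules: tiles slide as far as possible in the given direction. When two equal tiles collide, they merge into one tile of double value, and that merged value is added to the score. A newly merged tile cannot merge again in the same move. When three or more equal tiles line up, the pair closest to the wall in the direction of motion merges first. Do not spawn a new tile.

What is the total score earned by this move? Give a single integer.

Slide left:
row 0: [32, 8, 8] -> [32, 16, 0]  score +16 (running 16)
row 1: [16, 16, 8] -> [32, 8, 0]  score +32 (running 48)
row 2: [0, 0, 16] -> [16, 0, 0]  score +0 (running 48)
Board after move:
32 16  0
32  8  0
16  0  0

Answer: 48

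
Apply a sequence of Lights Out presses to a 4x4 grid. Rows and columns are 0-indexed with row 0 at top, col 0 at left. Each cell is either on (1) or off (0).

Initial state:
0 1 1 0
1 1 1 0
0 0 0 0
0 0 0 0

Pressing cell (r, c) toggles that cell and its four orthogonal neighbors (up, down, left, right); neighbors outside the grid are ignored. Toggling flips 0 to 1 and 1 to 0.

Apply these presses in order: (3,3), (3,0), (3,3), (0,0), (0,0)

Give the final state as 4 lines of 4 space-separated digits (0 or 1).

Answer: 0 1 1 0
1 1 1 0
1 0 0 0
1 1 0 0

Derivation:
After press 1 at (3,3):
0 1 1 0
1 1 1 0
0 0 0 1
0 0 1 1

After press 2 at (3,0):
0 1 1 0
1 1 1 0
1 0 0 1
1 1 1 1

After press 3 at (3,3):
0 1 1 0
1 1 1 0
1 0 0 0
1 1 0 0

After press 4 at (0,0):
1 0 1 0
0 1 1 0
1 0 0 0
1 1 0 0

After press 5 at (0,0):
0 1 1 0
1 1 1 0
1 0 0 0
1 1 0 0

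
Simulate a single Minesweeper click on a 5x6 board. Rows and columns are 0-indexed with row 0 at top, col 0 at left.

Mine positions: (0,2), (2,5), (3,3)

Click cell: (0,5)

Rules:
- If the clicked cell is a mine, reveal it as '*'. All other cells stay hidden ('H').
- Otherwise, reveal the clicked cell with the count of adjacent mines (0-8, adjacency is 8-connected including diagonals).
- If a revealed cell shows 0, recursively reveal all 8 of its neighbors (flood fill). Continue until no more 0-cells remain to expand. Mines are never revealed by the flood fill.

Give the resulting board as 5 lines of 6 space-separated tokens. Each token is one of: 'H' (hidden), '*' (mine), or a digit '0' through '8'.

H H H 1 0 0
H H H 1 1 1
H H H H H H
H H H H H H
H H H H H H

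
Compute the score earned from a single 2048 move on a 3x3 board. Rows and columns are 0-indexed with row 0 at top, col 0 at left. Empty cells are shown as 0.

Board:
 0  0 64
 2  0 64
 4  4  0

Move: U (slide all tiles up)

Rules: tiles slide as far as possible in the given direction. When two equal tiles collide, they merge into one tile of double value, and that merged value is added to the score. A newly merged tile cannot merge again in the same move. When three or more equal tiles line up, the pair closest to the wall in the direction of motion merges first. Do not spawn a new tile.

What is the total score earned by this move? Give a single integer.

Slide up:
col 0: [0, 2, 4] -> [2, 4, 0]  score +0 (running 0)
col 1: [0, 0, 4] -> [4, 0, 0]  score +0 (running 0)
col 2: [64, 64, 0] -> [128, 0, 0]  score +128 (running 128)
Board after move:
  2   4 128
  4   0   0
  0   0   0

Answer: 128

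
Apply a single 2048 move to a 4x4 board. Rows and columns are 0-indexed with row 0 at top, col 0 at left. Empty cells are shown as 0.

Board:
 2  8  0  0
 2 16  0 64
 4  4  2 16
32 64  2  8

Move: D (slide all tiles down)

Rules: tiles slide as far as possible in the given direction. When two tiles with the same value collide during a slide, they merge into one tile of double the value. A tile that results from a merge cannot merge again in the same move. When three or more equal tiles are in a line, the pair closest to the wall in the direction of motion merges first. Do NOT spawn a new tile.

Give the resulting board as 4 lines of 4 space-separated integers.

Answer:  0  8  0  0
 4 16  0 64
 4  4  0 16
32 64  4  8

Derivation:
Slide down:
col 0: [2, 2, 4, 32] -> [0, 4, 4, 32]
col 1: [8, 16, 4, 64] -> [8, 16, 4, 64]
col 2: [0, 0, 2, 2] -> [0, 0, 0, 4]
col 3: [0, 64, 16, 8] -> [0, 64, 16, 8]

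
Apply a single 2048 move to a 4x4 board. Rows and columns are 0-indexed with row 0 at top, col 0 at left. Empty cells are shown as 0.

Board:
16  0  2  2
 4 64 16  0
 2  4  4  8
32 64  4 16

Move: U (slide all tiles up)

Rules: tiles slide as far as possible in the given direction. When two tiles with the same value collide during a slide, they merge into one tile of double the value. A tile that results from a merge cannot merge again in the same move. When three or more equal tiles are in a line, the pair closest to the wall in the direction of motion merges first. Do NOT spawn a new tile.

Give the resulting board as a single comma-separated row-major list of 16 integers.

Slide up:
col 0: [16, 4, 2, 32] -> [16, 4, 2, 32]
col 1: [0, 64, 4, 64] -> [64, 4, 64, 0]
col 2: [2, 16, 4, 4] -> [2, 16, 8, 0]
col 3: [2, 0, 8, 16] -> [2, 8, 16, 0]

Answer: 16, 64, 2, 2, 4, 4, 16, 8, 2, 64, 8, 16, 32, 0, 0, 0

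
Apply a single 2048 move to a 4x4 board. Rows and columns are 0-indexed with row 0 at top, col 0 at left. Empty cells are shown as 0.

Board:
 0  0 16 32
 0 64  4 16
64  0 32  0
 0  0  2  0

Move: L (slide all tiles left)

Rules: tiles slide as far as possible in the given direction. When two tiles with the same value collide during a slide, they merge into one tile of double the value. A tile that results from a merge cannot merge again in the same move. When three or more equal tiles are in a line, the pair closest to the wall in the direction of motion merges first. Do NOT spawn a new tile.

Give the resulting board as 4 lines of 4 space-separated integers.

Slide left:
row 0: [0, 0, 16, 32] -> [16, 32, 0, 0]
row 1: [0, 64, 4, 16] -> [64, 4, 16, 0]
row 2: [64, 0, 32, 0] -> [64, 32, 0, 0]
row 3: [0, 0, 2, 0] -> [2, 0, 0, 0]

Answer: 16 32  0  0
64  4 16  0
64 32  0  0
 2  0  0  0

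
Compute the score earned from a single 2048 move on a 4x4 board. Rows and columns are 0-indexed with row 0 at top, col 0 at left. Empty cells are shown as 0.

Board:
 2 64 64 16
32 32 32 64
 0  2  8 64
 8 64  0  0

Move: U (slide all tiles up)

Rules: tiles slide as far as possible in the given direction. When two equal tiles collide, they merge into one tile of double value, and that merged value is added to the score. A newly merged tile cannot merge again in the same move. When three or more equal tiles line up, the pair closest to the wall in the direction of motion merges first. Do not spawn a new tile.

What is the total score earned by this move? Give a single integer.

Answer: 128

Derivation:
Slide up:
col 0: [2, 32, 0, 8] -> [2, 32, 8, 0]  score +0 (running 0)
col 1: [64, 32, 2, 64] -> [64, 32, 2, 64]  score +0 (running 0)
col 2: [64, 32, 8, 0] -> [64, 32, 8, 0]  score +0 (running 0)
col 3: [16, 64, 64, 0] -> [16, 128, 0, 0]  score +128 (running 128)
Board after move:
  2  64  64  16
 32  32  32 128
  8   2   8   0
  0  64   0   0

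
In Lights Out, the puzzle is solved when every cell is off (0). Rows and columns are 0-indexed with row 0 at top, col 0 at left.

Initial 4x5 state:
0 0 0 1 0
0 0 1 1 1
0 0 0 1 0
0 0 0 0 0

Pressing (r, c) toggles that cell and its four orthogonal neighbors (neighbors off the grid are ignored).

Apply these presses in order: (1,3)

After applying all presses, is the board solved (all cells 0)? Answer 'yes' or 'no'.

Answer: yes

Derivation:
After press 1 at (1,3):
0 0 0 0 0
0 0 0 0 0
0 0 0 0 0
0 0 0 0 0

Lights still on: 0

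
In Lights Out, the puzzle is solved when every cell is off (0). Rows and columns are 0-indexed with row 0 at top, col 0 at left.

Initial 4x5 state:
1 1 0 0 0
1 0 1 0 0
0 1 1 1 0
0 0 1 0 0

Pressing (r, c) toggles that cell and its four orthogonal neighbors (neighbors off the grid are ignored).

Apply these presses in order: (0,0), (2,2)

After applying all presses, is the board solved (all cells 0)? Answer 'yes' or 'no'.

Answer: yes

Derivation:
After press 1 at (0,0):
0 0 0 0 0
0 0 1 0 0
0 1 1 1 0
0 0 1 0 0

After press 2 at (2,2):
0 0 0 0 0
0 0 0 0 0
0 0 0 0 0
0 0 0 0 0

Lights still on: 0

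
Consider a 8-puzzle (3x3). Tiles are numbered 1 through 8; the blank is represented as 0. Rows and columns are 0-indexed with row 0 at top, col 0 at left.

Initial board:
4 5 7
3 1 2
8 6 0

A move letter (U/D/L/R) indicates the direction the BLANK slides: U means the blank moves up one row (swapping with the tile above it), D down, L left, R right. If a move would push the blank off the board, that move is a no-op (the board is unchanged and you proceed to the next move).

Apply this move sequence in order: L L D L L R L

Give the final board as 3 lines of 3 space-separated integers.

Answer: 4 5 7
3 1 2
0 8 6

Derivation:
After move 1 (L):
4 5 7
3 1 2
8 0 6

After move 2 (L):
4 5 7
3 1 2
0 8 6

After move 3 (D):
4 5 7
3 1 2
0 8 6

After move 4 (L):
4 5 7
3 1 2
0 8 6

After move 5 (L):
4 5 7
3 1 2
0 8 6

After move 6 (R):
4 5 7
3 1 2
8 0 6

After move 7 (L):
4 5 7
3 1 2
0 8 6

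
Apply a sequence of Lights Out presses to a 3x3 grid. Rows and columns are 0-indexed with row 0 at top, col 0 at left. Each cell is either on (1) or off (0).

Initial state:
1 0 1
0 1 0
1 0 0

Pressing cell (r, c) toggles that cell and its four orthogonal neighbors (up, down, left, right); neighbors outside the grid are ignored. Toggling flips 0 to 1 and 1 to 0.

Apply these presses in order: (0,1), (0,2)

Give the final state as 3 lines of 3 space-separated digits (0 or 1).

After press 1 at (0,1):
0 1 0
0 0 0
1 0 0

After press 2 at (0,2):
0 0 1
0 0 1
1 0 0

Answer: 0 0 1
0 0 1
1 0 0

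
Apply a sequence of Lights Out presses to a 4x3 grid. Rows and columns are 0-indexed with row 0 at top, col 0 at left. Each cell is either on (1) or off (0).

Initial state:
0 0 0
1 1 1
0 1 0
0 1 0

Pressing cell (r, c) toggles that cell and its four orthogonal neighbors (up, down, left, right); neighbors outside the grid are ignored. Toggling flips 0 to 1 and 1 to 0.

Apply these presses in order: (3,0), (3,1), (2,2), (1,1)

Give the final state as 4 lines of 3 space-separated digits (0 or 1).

After press 1 at (3,0):
0 0 0
1 1 1
1 1 0
1 0 0

After press 2 at (3,1):
0 0 0
1 1 1
1 0 0
0 1 1

After press 3 at (2,2):
0 0 0
1 1 0
1 1 1
0 1 0

After press 4 at (1,1):
0 1 0
0 0 1
1 0 1
0 1 0

Answer: 0 1 0
0 0 1
1 0 1
0 1 0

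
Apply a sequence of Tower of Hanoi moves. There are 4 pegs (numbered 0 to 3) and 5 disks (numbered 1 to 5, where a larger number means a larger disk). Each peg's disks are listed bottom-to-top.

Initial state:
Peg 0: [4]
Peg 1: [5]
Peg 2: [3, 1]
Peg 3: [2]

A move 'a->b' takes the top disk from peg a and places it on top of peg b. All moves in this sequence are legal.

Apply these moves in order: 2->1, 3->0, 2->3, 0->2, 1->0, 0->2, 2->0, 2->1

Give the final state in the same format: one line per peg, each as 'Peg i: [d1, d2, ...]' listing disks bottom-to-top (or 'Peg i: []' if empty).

Answer: Peg 0: [4, 1]
Peg 1: [5, 2]
Peg 2: []
Peg 3: [3]

Derivation:
After move 1 (2->1):
Peg 0: [4]
Peg 1: [5, 1]
Peg 2: [3]
Peg 3: [2]

After move 2 (3->0):
Peg 0: [4, 2]
Peg 1: [5, 1]
Peg 2: [3]
Peg 3: []

After move 3 (2->3):
Peg 0: [4, 2]
Peg 1: [5, 1]
Peg 2: []
Peg 3: [3]

After move 4 (0->2):
Peg 0: [4]
Peg 1: [5, 1]
Peg 2: [2]
Peg 3: [3]

After move 5 (1->0):
Peg 0: [4, 1]
Peg 1: [5]
Peg 2: [2]
Peg 3: [3]

After move 6 (0->2):
Peg 0: [4]
Peg 1: [5]
Peg 2: [2, 1]
Peg 3: [3]

After move 7 (2->0):
Peg 0: [4, 1]
Peg 1: [5]
Peg 2: [2]
Peg 3: [3]

After move 8 (2->1):
Peg 0: [4, 1]
Peg 1: [5, 2]
Peg 2: []
Peg 3: [3]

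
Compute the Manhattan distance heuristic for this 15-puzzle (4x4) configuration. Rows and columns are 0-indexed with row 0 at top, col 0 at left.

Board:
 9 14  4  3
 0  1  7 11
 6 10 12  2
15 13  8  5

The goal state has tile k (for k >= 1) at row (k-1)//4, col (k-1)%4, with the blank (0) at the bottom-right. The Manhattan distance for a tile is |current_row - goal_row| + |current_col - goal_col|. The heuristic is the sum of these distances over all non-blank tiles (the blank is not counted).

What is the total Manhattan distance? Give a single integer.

Tile 9: (0,0)->(2,0) = 2
Tile 14: (0,1)->(3,1) = 3
Tile 4: (0,2)->(0,3) = 1
Tile 3: (0,3)->(0,2) = 1
Tile 1: (1,1)->(0,0) = 2
Tile 7: (1,2)->(1,2) = 0
Tile 11: (1,3)->(2,2) = 2
Tile 6: (2,0)->(1,1) = 2
Tile 10: (2,1)->(2,1) = 0
Tile 12: (2,2)->(2,3) = 1
Tile 2: (2,3)->(0,1) = 4
Tile 15: (3,0)->(3,2) = 2
Tile 13: (3,1)->(3,0) = 1
Tile 8: (3,2)->(1,3) = 3
Tile 5: (3,3)->(1,0) = 5
Sum: 2 + 3 + 1 + 1 + 2 + 0 + 2 + 2 + 0 + 1 + 4 + 2 + 1 + 3 + 5 = 29

Answer: 29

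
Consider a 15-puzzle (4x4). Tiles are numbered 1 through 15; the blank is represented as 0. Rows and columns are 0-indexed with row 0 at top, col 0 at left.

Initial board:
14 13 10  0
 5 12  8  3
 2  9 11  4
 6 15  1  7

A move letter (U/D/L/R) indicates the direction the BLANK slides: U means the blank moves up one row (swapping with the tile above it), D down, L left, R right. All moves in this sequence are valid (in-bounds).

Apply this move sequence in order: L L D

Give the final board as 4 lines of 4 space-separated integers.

Answer: 14 12 13 10
 5  0  8  3
 2  9 11  4
 6 15  1  7

Derivation:
After move 1 (L):
14 13  0 10
 5 12  8  3
 2  9 11  4
 6 15  1  7

After move 2 (L):
14  0 13 10
 5 12  8  3
 2  9 11  4
 6 15  1  7

After move 3 (D):
14 12 13 10
 5  0  8  3
 2  9 11  4
 6 15  1  7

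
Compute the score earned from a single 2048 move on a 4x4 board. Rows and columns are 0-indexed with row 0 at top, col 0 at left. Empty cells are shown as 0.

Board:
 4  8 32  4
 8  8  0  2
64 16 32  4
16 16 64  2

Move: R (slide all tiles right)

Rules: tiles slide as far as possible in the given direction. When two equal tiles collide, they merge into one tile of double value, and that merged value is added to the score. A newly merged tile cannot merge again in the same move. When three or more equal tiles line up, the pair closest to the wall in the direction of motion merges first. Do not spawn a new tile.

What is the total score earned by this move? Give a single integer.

Slide right:
row 0: [4, 8, 32, 4] -> [4, 8, 32, 4]  score +0 (running 0)
row 1: [8, 8, 0, 2] -> [0, 0, 16, 2]  score +16 (running 16)
row 2: [64, 16, 32, 4] -> [64, 16, 32, 4]  score +0 (running 16)
row 3: [16, 16, 64, 2] -> [0, 32, 64, 2]  score +32 (running 48)
Board after move:
 4  8 32  4
 0  0 16  2
64 16 32  4
 0 32 64  2

Answer: 48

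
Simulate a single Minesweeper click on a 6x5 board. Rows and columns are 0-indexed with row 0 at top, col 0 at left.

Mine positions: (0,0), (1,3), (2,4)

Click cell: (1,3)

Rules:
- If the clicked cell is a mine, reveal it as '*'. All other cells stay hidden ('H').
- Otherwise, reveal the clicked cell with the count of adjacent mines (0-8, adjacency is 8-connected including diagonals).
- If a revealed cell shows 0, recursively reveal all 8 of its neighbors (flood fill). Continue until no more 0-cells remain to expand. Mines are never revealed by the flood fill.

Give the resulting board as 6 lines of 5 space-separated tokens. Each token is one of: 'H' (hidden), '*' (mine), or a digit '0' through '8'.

H H H H H
H H H * H
H H H H H
H H H H H
H H H H H
H H H H H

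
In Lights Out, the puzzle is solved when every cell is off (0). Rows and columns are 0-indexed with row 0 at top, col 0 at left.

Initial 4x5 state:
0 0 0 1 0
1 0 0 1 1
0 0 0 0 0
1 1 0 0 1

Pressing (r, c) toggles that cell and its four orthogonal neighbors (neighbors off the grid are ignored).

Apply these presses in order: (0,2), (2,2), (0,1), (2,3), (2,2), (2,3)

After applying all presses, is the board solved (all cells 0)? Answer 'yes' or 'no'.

After press 1 at (0,2):
0 1 1 0 0
1 0 1 1 1
0 0 0 0 0
1 1 0 0 1

After press 2 at (2,2):
0 1 1 0 0
1 0 0 1 1
0 1 1 1 0
1 1 1 0 1

After press 3 at (0,1):
1 0 0 0 0
1 1 0 1 1
0 1 1 1 0
1 1 1 0 1

After press 4 at (2,3):
1 0 0 0 0
1 1 0 0 1
0 1 0 0 1
1 1 1 1 1

After press 5 at (2,2):
1 0 0 0 0
1 1 1 0 1
0 0 1 1 1
1 1 0 1 1

After press 6 at (2,3):
1 0 0 0 0
1 1 1 1 1
0 0 0 0 0
1 1 0 0 1

Lights still on: 9

Answer: no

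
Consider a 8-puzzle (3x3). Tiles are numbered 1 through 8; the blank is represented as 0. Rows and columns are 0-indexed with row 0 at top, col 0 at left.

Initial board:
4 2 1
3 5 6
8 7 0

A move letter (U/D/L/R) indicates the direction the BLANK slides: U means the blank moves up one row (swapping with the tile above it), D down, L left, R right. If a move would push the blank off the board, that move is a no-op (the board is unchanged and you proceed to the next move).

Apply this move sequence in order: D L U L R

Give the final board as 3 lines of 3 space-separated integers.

After move 1 (D):
4 2 1
3 5 6
8 7 0

After move 2 (L):
4 2 1
3 5 6
8 0 7

After move 3 (U):
4 2 1
3 0 6
8 5 7

After move 4 (L):
4 2 1
0 3 6
8 5 7

After move 5 (R):
4 2 1
3 0 6
8 5 7

Answer: 4 2 1
3 0 6
8 5 7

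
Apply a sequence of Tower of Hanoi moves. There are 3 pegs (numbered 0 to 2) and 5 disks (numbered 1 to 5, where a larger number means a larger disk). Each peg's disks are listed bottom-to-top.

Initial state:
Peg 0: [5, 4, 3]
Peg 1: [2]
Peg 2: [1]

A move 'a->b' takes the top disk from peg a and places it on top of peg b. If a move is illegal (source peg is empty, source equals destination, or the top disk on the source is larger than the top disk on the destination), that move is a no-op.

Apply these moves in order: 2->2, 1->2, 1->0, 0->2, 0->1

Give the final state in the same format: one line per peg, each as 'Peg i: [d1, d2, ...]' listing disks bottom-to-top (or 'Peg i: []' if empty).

Answer: Peg 0: [5, 4, 3]
Peg 1: [2]
Peg 2: [1]

Derivation:
After move 1 (2->2):
Peg 0: [5, 4, 3]
Peg 1: [2]
Peg 2: [1]

After move 2 (1->2):
Peg 0: [5, 4, 3]
Peg 1: [2]
Peg 2: [1]

After move 3 (1->0):
Peg 0: [5, 4, 3, 2]
Peg 1: []
Peg 2: [1]

After move 4 (0->2):
Peg 0: [5, 4, 3, 2]
Peg 1: []
Peg 2: [1]

After move 5 (0->1):
Peg 0: [5, 4, 3]
Peg 1: [2]
Peg 2: [1]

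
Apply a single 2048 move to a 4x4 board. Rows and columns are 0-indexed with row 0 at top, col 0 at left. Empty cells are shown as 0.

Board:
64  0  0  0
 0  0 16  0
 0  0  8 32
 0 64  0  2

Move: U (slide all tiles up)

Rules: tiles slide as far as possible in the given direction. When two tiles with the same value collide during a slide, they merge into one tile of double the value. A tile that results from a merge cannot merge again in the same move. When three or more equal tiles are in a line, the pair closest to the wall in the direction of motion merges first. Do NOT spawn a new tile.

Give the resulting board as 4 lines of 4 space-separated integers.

Answer: 64 64 16 32
 0  0  8  2
 0  0  0  0
 0  0  0  0

Derivation:
Slide up:
col 0: [64, 0, 0, 0] -> [64, 0, 0, 0]
col 1: [0, 0, 0, 64] -> [64, 0, 0, 0]
col 2: [0, 16, 8, 0] -> [16, 8, 0, 0]
col 3: [0, 0, 32, 2] -> [32, 2, 0, 0]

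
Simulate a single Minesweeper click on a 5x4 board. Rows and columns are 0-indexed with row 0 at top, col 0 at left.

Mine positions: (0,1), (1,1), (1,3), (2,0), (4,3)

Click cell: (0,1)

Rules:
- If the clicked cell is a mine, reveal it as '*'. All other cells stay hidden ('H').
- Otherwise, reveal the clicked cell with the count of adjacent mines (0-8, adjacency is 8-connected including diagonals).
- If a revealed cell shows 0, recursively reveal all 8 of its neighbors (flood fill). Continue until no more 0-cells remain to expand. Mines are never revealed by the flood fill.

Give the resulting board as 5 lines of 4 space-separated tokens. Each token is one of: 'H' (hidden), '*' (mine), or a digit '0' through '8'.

H * H H
H H H H
H H H H
H H H H
H H H H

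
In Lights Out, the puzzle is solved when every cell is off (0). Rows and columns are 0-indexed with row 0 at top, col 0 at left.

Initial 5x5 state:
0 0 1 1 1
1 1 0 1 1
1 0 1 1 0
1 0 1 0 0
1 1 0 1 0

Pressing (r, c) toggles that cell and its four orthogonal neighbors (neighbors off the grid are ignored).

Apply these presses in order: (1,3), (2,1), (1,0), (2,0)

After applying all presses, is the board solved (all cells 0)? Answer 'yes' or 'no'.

Answer: no

Derivation:
After press 1 at (1,3):
0 0 1 0 1
1 1 1 0 0
1 0 1 0 0
1 0 1 0 0
1 1 0 1 0

After press 2 at (2,1):
0 0 1 0 1
1 0 1 0 0
0 1 0 0 0
1 1 1 0 0
1 1 0 1 0

After press 3 at (1,0):
1 0 1 0 1
0 1 1 0 0
1 1 0 0 0
1 1 1 0 0
1 1 0 1 0

After press 4 at (2,0):
1 0 1 0 1
1 1 1 0 0
0 0 0 0 0
0 1 1 0 0
1 1 0 1 0

Lights still on: 11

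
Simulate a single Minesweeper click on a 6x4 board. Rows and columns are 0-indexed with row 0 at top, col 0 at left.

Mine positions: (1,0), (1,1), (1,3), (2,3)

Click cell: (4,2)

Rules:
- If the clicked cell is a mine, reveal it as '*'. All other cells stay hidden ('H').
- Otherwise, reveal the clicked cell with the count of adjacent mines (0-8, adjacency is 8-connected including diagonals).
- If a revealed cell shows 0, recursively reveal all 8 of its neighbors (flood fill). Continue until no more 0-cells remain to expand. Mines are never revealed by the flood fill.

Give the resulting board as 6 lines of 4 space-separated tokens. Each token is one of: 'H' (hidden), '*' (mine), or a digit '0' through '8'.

H H H H
H H H H
2 2 3 H
0 0 1 1
0 0 0 0
0 0 0 0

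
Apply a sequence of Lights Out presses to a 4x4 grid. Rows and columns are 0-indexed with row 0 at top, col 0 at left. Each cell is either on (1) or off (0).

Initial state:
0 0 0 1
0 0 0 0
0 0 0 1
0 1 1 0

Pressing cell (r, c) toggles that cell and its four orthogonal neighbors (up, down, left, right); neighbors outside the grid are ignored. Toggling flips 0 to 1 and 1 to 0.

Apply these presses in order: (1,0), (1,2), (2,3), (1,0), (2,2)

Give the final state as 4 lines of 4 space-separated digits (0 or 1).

Answer: 0 0 1 1
0 1 0 0
0 1 1 1
0 1 0 1

Derivation:
After press 1 at (1,0):
1 0 0 1
1 1 0 0
1 0 0 1
0 1 1 0

After press 2 at (1,2):
1 0 1 1
1 0 1 1
1 0 1 1
0 1 1 0

After press 3 at (2,3):
1 0 1 1
1 0 1 0
1 0 0 0
0 1 1 1

After press 4 at (1,0):
0 0 1 1
0 1 1 0
0 0 0 0
0 1 1 1

After press 5 at (2,2):
0 0 1 1
0 1 0 0
0 1 1 1
0 1 0 1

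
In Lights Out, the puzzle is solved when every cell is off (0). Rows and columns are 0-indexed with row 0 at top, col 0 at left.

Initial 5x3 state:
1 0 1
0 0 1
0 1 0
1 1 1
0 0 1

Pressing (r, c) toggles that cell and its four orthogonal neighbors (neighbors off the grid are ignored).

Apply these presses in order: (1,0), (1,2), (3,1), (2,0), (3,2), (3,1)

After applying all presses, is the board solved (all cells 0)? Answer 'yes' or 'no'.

Answer: yes

Derivation:
After press 1 at (1,0):
0 0 1
1 1 1
1 1 0
1 1 1
0 0 1

After press 2 at (1,2):
0 0 0
1 0 0
1 1 1
1 1 1
0 0 1

After press 3 at (3,1):
0 0 0
1 0 0
1 0 1
0 0 0
0 1 1

After press 4 at (2,0):
0 0 0
0 0 0
0 1 1
1 0 0
0 1 1

After press 5 at (3,2):
0 0 0
0 0 0
0 1 0
1 1 1
0 1 0

After press 6 at (3,1):
0 0 0
0 0 0
0 0 0
0 0 0
0 0 0

Lights still on: 0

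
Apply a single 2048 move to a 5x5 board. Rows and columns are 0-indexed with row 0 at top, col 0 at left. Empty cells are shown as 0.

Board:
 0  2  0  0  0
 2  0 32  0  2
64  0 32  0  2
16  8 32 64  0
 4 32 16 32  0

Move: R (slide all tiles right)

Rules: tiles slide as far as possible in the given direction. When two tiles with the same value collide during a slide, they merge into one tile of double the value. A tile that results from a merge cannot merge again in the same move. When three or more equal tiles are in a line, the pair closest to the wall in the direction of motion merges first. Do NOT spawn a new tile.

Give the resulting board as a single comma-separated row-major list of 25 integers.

Slide right:
row 0: [0, 2, 0, 0, 0] -> [0, 0, 0, 0, 2]
row 1: [2, 0, 32, 0, 2] -> [0, 0, 2, 32, 2]
row 2: [64, 0, 32, 0, 2] -> [0, 0, 64, 32, 2]
row 3: [16, 8, 32, 64, 0] -> [0, 16, 8, 32, 64]
row 4: [4, 32, 16, 32, 0] -> [0, 4, 32, 16, 32]

Answer: 0, 0, 0, 0, 2, 0, 0, 2, 32, 2, 0, 0, 64, 32, 2, 0, 16, 8, 32, 64, 0, 4, 32, 16, 32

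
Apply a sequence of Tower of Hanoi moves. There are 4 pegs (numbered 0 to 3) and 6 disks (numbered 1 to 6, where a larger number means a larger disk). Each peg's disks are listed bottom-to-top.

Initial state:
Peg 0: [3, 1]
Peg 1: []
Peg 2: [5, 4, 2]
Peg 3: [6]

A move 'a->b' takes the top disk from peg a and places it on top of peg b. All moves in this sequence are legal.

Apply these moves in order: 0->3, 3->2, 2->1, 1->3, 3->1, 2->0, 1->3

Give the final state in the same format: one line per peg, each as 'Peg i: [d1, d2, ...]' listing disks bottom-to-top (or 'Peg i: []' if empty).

After move 1 (0->3):
Peg 0: [3]
Peg 1: []
Peg 2: [5, 4, 2]
Peg 3: [6, 1]

After move 2 (3->2):
Peg 0: [3]
Peg 1: []
Peg 2: [5, 4, 2, 1]
Peg 3: [6]

After move 3 (2->1):
Peg 0: [3]
Peg 1: [1]
Peg 2: [5, 4, 2]
Peg 3: [6]

After move 4 (1->3):
Peg 0: [3]
Peg 1: []
Peg 2: [5, 4, 2]
Peg 3: [6, 1]

After move 5 (3->1):
Peg 0: [3]
Peg 1: [1]
Peg 2: [5, 4, 2]
Peg 3: [6]

After move 6 (2->0):
Peg 0: [3, 2]
Peg 1: [1]
Peg 2: [5, 4]
Peg 3: [6]

After move 7 (1->3):
Peg 0: [3, 2]
Peg 1: []
Peg 2: [5, 4]
Peg 3: [6, 1]

Answer: Peg 0: [3, 2]
Peg 1: []
Peg 2: [5, 4]
Peg 3: [6, 1]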